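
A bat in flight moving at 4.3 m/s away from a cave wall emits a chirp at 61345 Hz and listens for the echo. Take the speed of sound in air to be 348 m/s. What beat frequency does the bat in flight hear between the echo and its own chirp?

1497 Hz

The cave wall receives the sound from a moving source: f₁ = f₀ · v/(v + v_e) = 61345 × 348/352.3 ≈ 60596 Hz.
On the return leg the bat in flight is a moving observer: f₂ = f₁ · (v − v_e)/v = 60596 × 343.7/348 ≈ 59848 Hz.
Beat against the emitted tone: |f₂ − f₀| = 2v_e·f₀/(v + v_e) = 2 × 4.3 × 61345/352.3 ≈ 1497 Hz.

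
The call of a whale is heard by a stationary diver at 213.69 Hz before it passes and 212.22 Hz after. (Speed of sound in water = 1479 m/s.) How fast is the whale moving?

f₁/f₂ = (v + v_s)/(v − v_s), so v_s = v · (f₁ − f₂)/(f₁ + f₂).
v_s = 1479 × (213.69 − 212.22)/(213.69 + 212.22) = 1479 × 1.47/425.91 ≈ 5.1 m/s.

5.1 m/s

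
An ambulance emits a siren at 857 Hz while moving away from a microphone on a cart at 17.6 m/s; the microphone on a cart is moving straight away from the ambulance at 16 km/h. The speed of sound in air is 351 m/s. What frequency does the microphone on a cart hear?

806 Hz

16 km/h = 4.444 m/s.
With source receding and observer receding, f' = f · (v − v_o)/(v + v_s).
f' = 857 × (351 − 4.444)/(351 + 17.6) = 857 × 346.56/368.6 ≈ 806 Hz.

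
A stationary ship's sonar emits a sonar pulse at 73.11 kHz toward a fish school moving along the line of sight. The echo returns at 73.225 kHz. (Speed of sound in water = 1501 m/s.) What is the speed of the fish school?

1.18 m/s

Double Doppler shift off a moving reflector: f₂ = f₀ · (v + u)/(v − u) (u > 0 toward emitter).
Rearranging, u = v · (f₂ − f₀)/(f₂ + f₀) = 1501 × 0.115/146.335 ≈ 1.18 m/s.
So the fish school is moving at 1.18 m/s toward the emitter.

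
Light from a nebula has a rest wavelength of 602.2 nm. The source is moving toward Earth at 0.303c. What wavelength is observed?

440.4 nm

Relativistic Doppler for wavelength: λ' = λ₀ · √((1 − β)/(1 + β)).
λ' = 602.2 × √(0.6970/1.3030) = 602.2 × 0.73138 ≈ 440.4 nm.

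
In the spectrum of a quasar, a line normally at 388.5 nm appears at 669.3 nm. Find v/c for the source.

0.496

λ'/λ₀ = 1.7228 > 1 (redshift), so the source is receding.
λ'/λ₀ = √((1 + β)/(1 − β)) for a receding source ⇒ β = (r² − 1)/(r² + 1) with r = λ'/λ₀.
β = (2.9680 − 1)/(2.9680 + 1) ≈ 0.496.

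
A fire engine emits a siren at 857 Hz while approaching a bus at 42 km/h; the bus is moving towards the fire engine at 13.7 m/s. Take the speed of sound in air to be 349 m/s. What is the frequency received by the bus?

921 Hz

42 km/h = 11.67 m/s.
General Doppler shift: f' = f · (v + v_o)/(v − v_s).
f' = 857 × (349 + 13.7)/(349 − 11.67) = 857 × 362.7/337.33 ≈ 921 Hz.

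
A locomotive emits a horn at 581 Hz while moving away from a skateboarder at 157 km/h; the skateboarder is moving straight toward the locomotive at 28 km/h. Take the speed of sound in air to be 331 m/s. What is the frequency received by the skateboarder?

525 Hz

157 km/h = 43.61 m/s; 28 km/h = 7.778 m/s.
Both move, so f' = f · (v + v_o)/(v + v_s).
f' = 581 × (331 + 7.778)/(331 + 43.61) = 581 × 338.78/374.61 ≈ 525 Hz.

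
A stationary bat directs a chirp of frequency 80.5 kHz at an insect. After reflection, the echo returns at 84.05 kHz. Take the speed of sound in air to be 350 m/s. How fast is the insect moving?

7.6 m/s

Double Doppler shift off a moving reflector: f₂ = f₀ · (v + u)/(v − u) (u > 0 toward emitter).
Rearranging, u = v · (f₂ − f₀)/(f₂ + f₀) = 350 × 3.55/164.55 ≈ 7.6 m/s.
So the insect is moving at 7.6 m/s toward the emitter.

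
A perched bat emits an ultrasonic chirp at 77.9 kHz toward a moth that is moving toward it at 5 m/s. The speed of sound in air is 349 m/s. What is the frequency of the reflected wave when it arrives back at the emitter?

At the moth (a moving observer), f₁ = f₀ · (v + u)/v = 77.9 × 354/349 ≈ 79.0 kHz.
The reflection then acts as a moving source: f₂ = f₁ · v/(v − u) ≈ 80.2 kHz.
Equivalently f₂ = f₀ · (v + u)/(v − u).

80.2 kHz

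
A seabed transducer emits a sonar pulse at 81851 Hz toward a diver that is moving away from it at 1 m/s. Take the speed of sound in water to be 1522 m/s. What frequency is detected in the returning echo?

The diver first receives the wave as a moving observer: f₁ = f₀ · (v − u)/v = 81851 × (1522 − 1)/1522 ≈ 81797 Hz.
The reflection then acts as a moving source: f₂ = f₁ · v/(v + u) ≈ 81744 Hz.

81744 Hz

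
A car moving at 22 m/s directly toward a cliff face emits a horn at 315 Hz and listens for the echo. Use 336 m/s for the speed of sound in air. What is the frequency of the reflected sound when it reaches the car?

359 Hz

The cliff face receives the sound from a moving source: f₁ = f₀ · v/(v − v_e) = 315 × 336/314 ≈ 337 Hz.
On the return leg the car is a moving observer: f₂ = f₁ · (v + v_e)/v = 337 × 358/336 ≈ 359 Hz.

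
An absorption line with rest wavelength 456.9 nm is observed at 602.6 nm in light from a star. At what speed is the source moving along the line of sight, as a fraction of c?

λ'/λ₀ = 1.3189 > 1 (redshift), so the source is receding.
λ'/λ₀ = √((1 + β)/(1 − β)) for a receding source ⇒ β = (r² − 1)/(r² + 1) with r = λ'/λ₀.
β = (1.7395 − 1)/(1.7395 + 1) ≈ 0.270.

0.270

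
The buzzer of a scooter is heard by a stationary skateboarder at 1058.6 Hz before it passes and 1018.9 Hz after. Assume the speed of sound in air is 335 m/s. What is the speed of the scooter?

6.4 m/s

f₁/f₂ = (v + v_s)/(v − v_s), so v_s = v · (f₁ − f₂)/(f₁ + f₂).
v_s = 335 × (1058.6 − 1018.9)/(1058.6 + 1018.9) = 335 × 39.7/2077.5 ≈ 6.4 m/s.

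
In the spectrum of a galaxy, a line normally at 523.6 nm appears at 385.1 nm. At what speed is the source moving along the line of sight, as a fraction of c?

0.298

λ'/λ₀ = 0.7355 < 1 (blueshift), so the source is approaching.
λ'/λ₀ = √((1 − β)/(1 + β)) for an approaching source ⇒ β = (1 − r²)/(1 + r²) with r = λ'/λ₀.
β = (1 − 0.5409)/(1 + 0.5409) ≈ 0.298.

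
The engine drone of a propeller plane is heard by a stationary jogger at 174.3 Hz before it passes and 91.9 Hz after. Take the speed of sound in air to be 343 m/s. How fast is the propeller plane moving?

106 m/s

f₁/f₂ = (v + v_s)/(v − v_s), so v_s = v · (f₁ − f₂)/(f₁ + f₂).
v_s = 343 × (174.3 − 91.9)/(174.3 + 91.9) = 343 × 82.4/266.2 ≈ 106 m/s.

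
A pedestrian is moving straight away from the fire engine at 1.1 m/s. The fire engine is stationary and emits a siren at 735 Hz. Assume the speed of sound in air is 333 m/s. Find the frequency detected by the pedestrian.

733 Hz

Moving observer, stationary source: f' = f · (v − v_o)/v.
f' = 735 × (333 − 1.1)/333 = 735 × 331.9/333 ≈ 733 Hz.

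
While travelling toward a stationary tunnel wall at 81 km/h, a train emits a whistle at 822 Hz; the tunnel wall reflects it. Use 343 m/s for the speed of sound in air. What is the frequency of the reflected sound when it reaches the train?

937 Hz

81 km/h = 22.5 m/s.
The tunnel wall receives the sound from a moving source: f₁ = f₀ · v/(v − v_e) = 822 × 343/320.5 ≈ 880 Hz.
On the return leg the train is a moving observer: f₂ = f₁ · (v + v_e)/v = 880 × 365.5/343 ≈ 937 Hz.
Equivalently f₂ = f₀ · (v + v_e)/(v − v_e).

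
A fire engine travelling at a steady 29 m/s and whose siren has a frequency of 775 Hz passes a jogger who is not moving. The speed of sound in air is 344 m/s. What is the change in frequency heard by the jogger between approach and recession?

132 Hz

Approaching: f₁ = f · v/(v − v_s) = 775 × 344/315 ≈ 846 Hz.
Receding: f₂ = f · v/(v + v_s) = 775 × 344/373 ≈ 715 Hz.
Drop: f₁ − f₂ = 2f·v·v_s/(v² − v_s²) = 2 × 775 × 344 × 29/(344² − 29²) ≈ 132 Hz.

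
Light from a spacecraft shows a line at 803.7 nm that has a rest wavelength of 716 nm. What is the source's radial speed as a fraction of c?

λ'/λ₀ = 1.1225 > 1 (redshift), so the source is receding.
λ'/λ₀ = √((1 + β)/(1 − β)) for a receding source ⇒ β = (r² − 1)/(r² + 1) with r = λ'/λ₀.
β = (1.2600 − 1)/(1.2600 + 1) ≈ 0.115.

0.115c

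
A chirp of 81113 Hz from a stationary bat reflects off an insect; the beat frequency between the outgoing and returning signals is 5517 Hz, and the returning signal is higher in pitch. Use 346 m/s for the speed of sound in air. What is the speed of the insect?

Double Doppler shift off a moving reflector: f₂ = f₀ · (v + u)/(v − u) (u > 0 toward emitter).
Returning signal is higher, so f₂ = f₀ + Δf = 81113 + 5517 = 86630 Hz.
Rearranging, u = v · (f₂ − f₀)/(f₂ + f₀) = 346 × 5517/167743 ≈ 11.4 m/s.
So the insect is moving at 11.4 m/s toward the emitter.

11.4 m/s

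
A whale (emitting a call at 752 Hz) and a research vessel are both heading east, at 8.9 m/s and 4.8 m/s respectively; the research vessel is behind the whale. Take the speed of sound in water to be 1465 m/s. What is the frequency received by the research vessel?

750 Hz

The research vessel is behind, so the whale is moving away from it while the research vessel is moving toward the whale.
Both move, so f' = f · (v + v_o)/(v + v_s).
f' = 752 × (1465 + 4.8)/(1465 + 8.9) = 752 × 1469.8/1473.9 ≈ 750 Hz.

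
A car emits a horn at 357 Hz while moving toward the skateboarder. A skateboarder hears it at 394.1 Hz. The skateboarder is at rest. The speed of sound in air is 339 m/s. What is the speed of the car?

f' = f · v/(v − v_s) ⇒ v_s = v · |1 − f/f'|.
v_s = 339 × |1 − 357/394.1| = 339 × 0.09414 ≈ 32 m/s.

32 m/s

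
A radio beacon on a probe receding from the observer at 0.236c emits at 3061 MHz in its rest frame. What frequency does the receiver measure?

2406.6 MHz

Relativistic Doppler for frequency: f' = f₀ · √((1 − β)/(1 + β)).
f' = 3061 × √(0.7640/1.2360) = 3061 × 0.78621 ≈ 2406.6 MHz.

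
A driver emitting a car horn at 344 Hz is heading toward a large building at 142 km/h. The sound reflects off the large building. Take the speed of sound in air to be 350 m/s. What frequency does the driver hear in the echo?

142 km/h = 39.44 m/s.
The large building receives the sound from a moving source: f₁ = f₀ · v/(v − v_e) = 344 × 350/310.56 ≈ 388 Hz.
On the return leg the driver is a moving observer: f₂ = f₁ · (v + v_e)/v = 388 × 389.44/350 ≈ 431 Hz.
Equivalently f₂ = f₀ · (v + v_e)/(v − v_e).

431 Hz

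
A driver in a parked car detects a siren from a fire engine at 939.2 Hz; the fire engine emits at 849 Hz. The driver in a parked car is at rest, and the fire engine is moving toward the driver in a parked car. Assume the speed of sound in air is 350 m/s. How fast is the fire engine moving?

34 m/s

f' = f · v/(v − v_s) ⇒ v_s = v · |1 − f/f'|.
v_s = 350 × |1 − 849/939.2| = 350 × 0.09604 ≈ 34 m/s.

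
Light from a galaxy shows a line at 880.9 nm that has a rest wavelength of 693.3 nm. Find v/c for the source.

λ'/λ₀ = 1.2706 > 1 (redshift), so the source is receding.
λ'/λ₀ = √((1 + β)/(1 − β)) for a receding source ⇒ β = (r² − 1)/(r² + 1) with r = λ'/λ₀.
β = (1.6144 − 1)/(1.6144 + 1) ≈ 0.235.

0.235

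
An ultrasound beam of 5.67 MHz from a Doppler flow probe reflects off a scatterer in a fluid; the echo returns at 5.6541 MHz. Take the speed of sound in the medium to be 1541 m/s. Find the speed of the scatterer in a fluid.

Double Doppler shift off a moving reflector: f₂ = f₀ · (v + u)/(v − u) (u > 0 toward emitter).
Rearranging, u = v · (f₂ − f₀)/(f₂ + f₀) = 1541 × -0.0159/11.3241 ≈ -2.16 m/s.
So the scatterer in a fluid is moving at 2.16 m/s away from the emitter.

2.16 m/s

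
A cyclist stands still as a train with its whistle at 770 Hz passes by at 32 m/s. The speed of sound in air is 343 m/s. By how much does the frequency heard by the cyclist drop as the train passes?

Approaching: f₁ = f · v/(v − v_s) = 770 × 343/311 ≈ 849 Hz.
Receding: f₂ = f · v/(v + v_s) = 770 × 343/375 ≈ 704 Hz.
Drop: f₁ − f₂ = 2f·v·v_s/(v² − v_s²) = 2 × 770 × 343 × 32/(343² − 32²) ≈ 145 Hz.

145 Hz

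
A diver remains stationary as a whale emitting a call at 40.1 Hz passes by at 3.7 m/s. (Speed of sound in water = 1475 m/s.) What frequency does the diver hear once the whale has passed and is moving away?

Receding: f₂ = f · v/(v + v_s) = 40.1 × 1475/1478.7 ≈ 40.0 Hz.

40.0 Hz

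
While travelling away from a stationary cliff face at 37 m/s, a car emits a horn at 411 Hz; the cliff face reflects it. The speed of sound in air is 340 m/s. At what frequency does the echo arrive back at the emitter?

The cliff face receives the sound from a moving source: f₁ = f₀ · v/(v + v_e) = 411 × 340/377 ≈ 371 Hz.
On the return leg the car is a moving observer: f₂ = f₁ · (v − v_e)/v = 371 × 303/340 ≈ 330 Hz.

330 Hz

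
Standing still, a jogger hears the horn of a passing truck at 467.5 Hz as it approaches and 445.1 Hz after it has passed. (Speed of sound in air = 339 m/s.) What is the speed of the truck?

f₁/f₂ = (v + v_s)/(v − v_s), so v_s = v · (f₁ − f₂)/(f₁ + f₂).
v_s = 339 × (467.5 − 445.1)/(467.5 + 445.1) = 339 × 22.4/912.6 ≈ 8.3 m/s.

8.3 m/s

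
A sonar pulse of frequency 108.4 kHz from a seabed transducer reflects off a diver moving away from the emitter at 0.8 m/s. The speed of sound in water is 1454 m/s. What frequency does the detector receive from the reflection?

108.3 kHz

At the diver (a moving observer), f₁ = f₀ · (v − u)/v = 108.4 × 1453.2/1454 ≈ 108.3 kHz.
The reflection then acts as a moving source: f₂ = f₁ · v/(v + u) ≈ 108.3 kHz.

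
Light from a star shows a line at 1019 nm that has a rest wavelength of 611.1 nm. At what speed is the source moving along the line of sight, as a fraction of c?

λ'/λ₀ = 1.6675 > 1 (redshift), so the source is receding.
λ'/λ₀ = √((1 + β)/(1 − β)) for a receding source ⇒ β = (r² − 1)/(r² + 1) with r = λ'/λ₀.
β = (2.7805 − 1)/(2.7805 + 1) ≈ 0.471.

0.471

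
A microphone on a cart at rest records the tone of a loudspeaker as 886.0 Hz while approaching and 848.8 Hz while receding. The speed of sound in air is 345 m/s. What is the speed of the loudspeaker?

f₁/f₂ = (v + v_s)/(v − v_s), so v_s = v · (f₁ − f₂)/(f₁ + f₂).
v_s = 345 × (886.0 − 848.8)/(886.0 + 848.8) = 345 × 37.2/1734.8 ≈ 7.4 m/s.

7.4 m/s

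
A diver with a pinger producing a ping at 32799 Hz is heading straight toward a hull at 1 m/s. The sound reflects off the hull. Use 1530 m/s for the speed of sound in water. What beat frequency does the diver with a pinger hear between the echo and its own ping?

42.9 Hz

The hull receives the sound from a moving source: f₁ = f₀ · v/(v − v_e) = 32799 × 1530/1529 ≈ 32820.5 Hz.
On the return leg the diver with a pinger is a moving observer: f₂ = f₁ · (v + v_e)/v = 32820.5 × 1531/1530 ≈ 32841.9 Hz.
Equivalently f₂ = f₀ · (v + v_e)/(v − v_e).
Beat against the emitted tone: |f₂ − f₀| = 2v_e·f₀/(v − v_e) = 2 × 1 × 32799/1529 ≈ 42.9 Hz.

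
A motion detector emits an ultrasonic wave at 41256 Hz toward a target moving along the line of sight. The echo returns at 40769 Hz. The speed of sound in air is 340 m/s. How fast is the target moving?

2.02 m/s

Double Doppler shift off a moving reflector: f₂ = f₀ · (v + u)/(v − u) (u > 0 toward emitter).
Rearranging, u = v · (f₂ − f₀)/(f₂ + f₀) = 340 × -487/82025 ≈ -2.02 m/s.
So the target is moving at 2.02 m/s away from the emitter.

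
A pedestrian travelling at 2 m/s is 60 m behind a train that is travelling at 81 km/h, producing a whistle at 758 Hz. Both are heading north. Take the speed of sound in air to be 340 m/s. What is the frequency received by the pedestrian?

715 Hz

81 km/h = 22.5 m/s.
The pedestrian is behind, so the train is moving away from it while the pedestrian is moving toward the train.
Both move, so f' = f · (v + v_o)/(v + v_s).
f' = 758 × (340 + 2)/(340 + 22.5) = 758 × 342/362.5 ≈ 715 Hz.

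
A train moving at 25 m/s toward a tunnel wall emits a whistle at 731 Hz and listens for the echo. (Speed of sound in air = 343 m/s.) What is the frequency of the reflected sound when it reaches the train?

The tunnel wall receives the sound from a moving source: f₁ = f₀ · v/(v − v_e) = 731 × 343/318 ≈ 788 Hz.
On the return leg the train is a moving observer: f₂ = f₁ · (v + v_e)/v = 788 × 368/343 ≈ 846 Hz.

846 Hz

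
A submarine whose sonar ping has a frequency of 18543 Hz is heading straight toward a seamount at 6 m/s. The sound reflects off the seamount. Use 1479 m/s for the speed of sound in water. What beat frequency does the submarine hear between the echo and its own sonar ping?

The seamount receives the sound from a moving source: f₁ = f₀ · v/(v − v_e) = 18543 × 1479/1473 ≈ 18618.5 Hz.
On the return leg the submarine is a moving observer: f₂ = f₁ · (v + v_e)/v = 18618.5 × 1485/1479 ≈ 18694.1 Hz.
Equivalently f₂ = f₀ · (v + v_e)/(v − v_e).
Beat against the emitted tone: |f₂ − f₀| = 2v_e·f₀/(v − v_e) = 2 × 6 × 18543/1473 ≈ 151 Hz.

151 Hz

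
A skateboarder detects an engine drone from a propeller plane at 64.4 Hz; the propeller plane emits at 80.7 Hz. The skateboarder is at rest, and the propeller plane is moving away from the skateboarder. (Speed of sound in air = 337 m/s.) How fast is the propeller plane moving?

85 m/s

f' = f · v/(v + v_s) ⇒ v_s = v · |1 − f/f'|.
v_s = 337 × |1 − 80.7/64.4| = 337 × 0.2531 ≈ 85 m/s.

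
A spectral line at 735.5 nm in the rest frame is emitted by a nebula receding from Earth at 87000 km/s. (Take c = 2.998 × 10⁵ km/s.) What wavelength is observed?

β = v/c = 87000/299800 = 0.2902.
Relativistic Doppler for wavelength: λ' = λ₀ · √((1 + β)/(1 − β)).
λ' = 735.5 × √(1.2902/0.7098) = 735.5 × 1.34821 ≈ 991.6 nm.

991.6 nm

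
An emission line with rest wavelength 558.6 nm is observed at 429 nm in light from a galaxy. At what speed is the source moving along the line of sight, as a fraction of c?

λ'/λ₀ = 0.7680 < 1 (blueshift), so the source is approaching.
λ'/λ₀ = √((1 − β)/(1 + β)) for an approaching source ⇒ β = (1 − r²)/(1 + r²) with r = λ'/λ₀.
β = (1 − 0.5898)/(1 + 0.5898) ≈ 0.258.

0.258c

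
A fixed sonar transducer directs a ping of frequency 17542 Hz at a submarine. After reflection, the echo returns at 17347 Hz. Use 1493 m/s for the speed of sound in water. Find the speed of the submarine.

8.3 m/s

Double Doppler shift off a moving reflector: f₂ = f₀ · (v + u)/(v − u) (u > 0 toward emitter).
Rearranging, u = v · (f₂ − f₀)/(f₂ + f₀) = 1493 × -195/34889 ≈ -8.3 m/s.
So the submarine is moving at 8.3 m/s away from the emitter.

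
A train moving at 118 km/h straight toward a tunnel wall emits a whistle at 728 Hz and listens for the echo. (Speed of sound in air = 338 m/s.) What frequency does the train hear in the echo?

118 km/h = 32.78 m/s.
The tunnel wall receives the sound from a moving source: f₁ = f₀ · v/(v − v_e) = 728 × 338/305.22 ≈ 806 Hz.
On the return leg the train is a moving observer: f₂ = f₁ · (v + v_e)/v = 806 × 370.78/338 ≈ 884 Hz.
Equivalently f₂ = f₀ · (v + v_e)/(v − v_e).

884 Hz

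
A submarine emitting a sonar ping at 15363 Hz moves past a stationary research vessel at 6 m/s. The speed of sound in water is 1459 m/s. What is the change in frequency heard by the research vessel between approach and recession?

Approaching: f₁ = f · v/(v − v_s) = 15363 × 1459/1453 ≈ 15426 Hz.
Receding: f₂ = f · v/(v + v_s) = 15363 × 1459/1465 ≈ 15300 Hz.
Drop: f₁ − f₂ = 2f·v·v_s/(v² − v_s²) = 2 × 15363 × 1459 × 6/(1459² − 6²) ≈ 126 Hz.

126 Hz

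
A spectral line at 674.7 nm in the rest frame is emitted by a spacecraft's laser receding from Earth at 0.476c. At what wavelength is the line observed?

1132.4 nm

Relativistic Doppler for wavelength: λ' = λ₀ · √((1 + β)/(1 − β)).
λ' = 674.7 × √(1.4760/0.5240) = 674.7 × 1.67833 ≈ 1132.4 nm.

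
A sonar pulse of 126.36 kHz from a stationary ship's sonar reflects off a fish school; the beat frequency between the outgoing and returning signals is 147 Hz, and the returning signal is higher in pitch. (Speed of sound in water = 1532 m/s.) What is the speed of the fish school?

0.89 m/s

Double Doppler shift off a moving reflector: f₂ = f₀ · (v + u)/(v − u) (u > 0 toward emitter).
Returning signal is higher, so f₂ = f₀ + Δf = 126360 + 147 = 126507 Hz.
Rearranging, u = v · (f₂ − f₀)/(f₂ + f₀) = 1532 × 147/252867 ≈ 0.89 m/s.
So the fish school is moving at 0.89 m/s toward the emitter.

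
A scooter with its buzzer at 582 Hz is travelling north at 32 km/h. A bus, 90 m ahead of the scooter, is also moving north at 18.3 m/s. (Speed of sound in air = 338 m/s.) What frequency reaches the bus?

32 km/h = 8.889 m/s.
The bus is ahead, so the scooter is moving toward it while the bus is moving away from the scooter.
Both move, so f' = f · (v − v_o)/(v − v_s).
f' = 582 × (338 − 18.3)/(338 − 8.889) = 582 × 319.7/329.11 ≈ 565 Hz.

565 Hz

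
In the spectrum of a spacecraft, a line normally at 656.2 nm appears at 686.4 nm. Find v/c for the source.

0.045c

λ'/λ₀ = 1.0460 > 1 (redshift), so the source is receding.
λ'/λ₀ = √((1 + β)/(1 − β)) for a receding source ⇒ β = (r² − 1)/(r² + 1) with r = λ'/λ₀.
β = (1.0942 − 1)/(1.0942 + 1) ≈ 0.045.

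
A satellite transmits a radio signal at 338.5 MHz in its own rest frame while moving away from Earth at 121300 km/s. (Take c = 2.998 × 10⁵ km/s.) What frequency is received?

220.4 MHz

β = v/c = 121300/299800 = 0.4046.
Relativistic Doppler for frequency: f' = f₀ · √((1 − β)/(1 + β)).
f' = 338.5 × √(0.5954/1.4046) = 338.5 × 0.65107 ≈ 220.4 MHz.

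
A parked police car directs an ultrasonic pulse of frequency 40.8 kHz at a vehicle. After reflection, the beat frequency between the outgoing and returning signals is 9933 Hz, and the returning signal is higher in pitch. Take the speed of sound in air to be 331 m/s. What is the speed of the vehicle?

36 m/s

Double Doppler shift off a moving reflector: f₂ = f₀ · (v + u)/(v − u) (u > 0 toward emitter).
Returning signal is higher, so f₂ = f₀ + Δf = 40800 + 9933 = 50733 Hz.
Rearranging, u = v · (f₂ − f₀)/(f₂ + f₀) = 331 × 9933/91533 ≈ 36 m/s.
So the vehicle is moving at 36 m/s toward the emitter.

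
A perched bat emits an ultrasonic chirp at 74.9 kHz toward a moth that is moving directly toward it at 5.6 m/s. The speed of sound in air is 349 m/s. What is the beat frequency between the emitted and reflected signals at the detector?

At the moth (a moving observer), f₁ = f₀ · (v + u)/v = 74.9 × 354.6/349 ≈ 76.10 kHz.
On reflection it acts as a source moving toward the stationary detector: f₂ = f₁ · v/(v − u) = 76.10 × 349/343.4 ≈ 77.34 kHz.
Equivalently f₂ = f₀ · (v + u)/(v − u).
Beat frequency (with f₀ = 74900 Hz): |f₂ − f₀| = 2u·f₀/(v − u) = 2 × 5.6 × 74900/343.4 ≈ 2443 Hz.

2443 Hz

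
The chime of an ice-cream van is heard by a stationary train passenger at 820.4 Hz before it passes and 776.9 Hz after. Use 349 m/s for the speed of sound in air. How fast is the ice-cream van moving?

9.5 m/s

f₁/f₂ = (v + v_s)/(v − v_s), so v_s = v · (f₁ − f₂)/(f₁ + f₂).
v_s = 349 × (820.4 − 776.9)/(820.4 + 776.9) = 349 × 43.5/1597.3 ≈ 9.5 m/s.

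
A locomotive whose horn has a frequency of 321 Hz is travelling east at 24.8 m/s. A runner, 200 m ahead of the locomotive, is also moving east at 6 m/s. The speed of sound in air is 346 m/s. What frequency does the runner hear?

340 Hz

The runner is ahead, so the locomotive is moving toward it while the runner is moving away from the locomotive.
General Doppler shift: f' = f · (v − v_o)/(v − v_s).
f' = 321 × (346 − 6)/(346 − 24.8) = 321 × 340/321.2 ≈ 340 Hz.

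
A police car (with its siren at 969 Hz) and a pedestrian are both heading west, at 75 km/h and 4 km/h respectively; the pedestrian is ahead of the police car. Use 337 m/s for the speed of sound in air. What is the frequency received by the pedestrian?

75 km/h = 20.83 m/s; 4 km/h = 1.111 m/s.
The pedestrian is ahead, so the police car is moving toward it while the pedestrian is moving away from the police car.
General Doppler shift: f' = f · (v − v_o)/(v − v_s).
f' = 969 × (337 − 1.111)/(337 − 20.83) = 969 × 335.89/316.17 ≈ 1029 Hz.

1029 Hz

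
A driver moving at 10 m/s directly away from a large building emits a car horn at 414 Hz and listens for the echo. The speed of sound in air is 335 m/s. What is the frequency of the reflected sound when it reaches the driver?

The large building receives the sound from a moving source: f₁ = f₀ · v/(v + v_e) = 414 × 335/345 ≈ 402 Hz.
On the return leg the driver is a moving observer: f₂ = f₁ · (v − v_e)/v = 402 × 325/335 ≈ 390 Hz.
Equivalently f₂ = f₀ · (v − v_e)/(v + v_e).

390 Hz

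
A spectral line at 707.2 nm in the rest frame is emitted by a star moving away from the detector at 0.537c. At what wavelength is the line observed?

Relativistic Doppler for wavelength: λ' = λ₀ · √((1 + β)/(1 − β)).
λ' = 707.2 × √(1.5370/0.4630) = 707.2 × 1.82199 ≈ 1288.5 nm.

1288.5 nm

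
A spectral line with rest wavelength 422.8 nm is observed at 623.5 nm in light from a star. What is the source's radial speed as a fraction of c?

0.370

λ'/λ₀ = 1.4747 > 1 (redshift), so the source is receding.
λ'/λ₀ = √((1 + β)/(1 − β)) for a receding source ⇒ β = (r² − 1)/(r² + 1) with r = λ'/λ₀.
β = (2.1747 − 1)/(2.1747 + 1) ≈ 0.370.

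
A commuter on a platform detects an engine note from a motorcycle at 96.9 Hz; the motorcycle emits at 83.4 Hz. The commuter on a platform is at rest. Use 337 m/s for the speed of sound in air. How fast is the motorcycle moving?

47 m/s

f' > f, so the motorcycle is approaching.
f' = f · v/(v − v_s) ⇒ v_s = v · |1 − f/f'|.
v_s = 337 × |1 − 83.4/96.9| = 337 × 0.1393 ≈ 47 m/s.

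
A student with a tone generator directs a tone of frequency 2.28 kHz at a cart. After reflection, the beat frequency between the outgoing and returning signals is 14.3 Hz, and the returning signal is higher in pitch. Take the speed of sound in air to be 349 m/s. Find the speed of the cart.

Double Doppler shift off a moving reflector: f₂ = f₀ · (v + u)/(v − u) (u > 0 toward emitter).
Returning signal is higher, so f₂ = f₀ + Δf = 2280 + 14.3 = 2294.3 Hz.
Rearranging, u = v · (f₂ − f₀)/(f₂ + f₀) = 349 × 14.3/4574.3 ≈ 1.09 m/s.
So the cart is moving at 1.09 m/s toward the emitter.

1.09 m/s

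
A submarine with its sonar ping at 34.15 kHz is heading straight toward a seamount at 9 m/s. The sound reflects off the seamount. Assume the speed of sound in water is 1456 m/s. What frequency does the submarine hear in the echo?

The seamount receives the sound from a moving source: f₁ = f₀ · v/(v − v_e) = 34.15 × 1456/1447 ≈ 34.4 kHz.
On the return leg the submarine is a moving observer: f₂ = f₁ · (v + v_e)/v = 34.4 × 1465/1456 ≈ 34.6 kHz.
Equivalently f₂ = f₀ · (v + v_e)/(v − v_e).

34.6 kHz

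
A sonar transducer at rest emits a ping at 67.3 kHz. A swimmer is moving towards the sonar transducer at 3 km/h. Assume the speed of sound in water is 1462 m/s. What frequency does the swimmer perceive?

67.3 kHz

3 km/h = 0.8333 m/s.
Moving observer, stationary source: f' = f · (v + v_o)/v.
f' = 67.3 × (1462 + 0.8333)/1462 = 67.3 × 1462.8/1462 ≈ 67.3 kHz.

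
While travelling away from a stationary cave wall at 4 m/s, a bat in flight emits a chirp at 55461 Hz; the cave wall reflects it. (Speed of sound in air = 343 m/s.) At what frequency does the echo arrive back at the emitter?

The cave wall receives the sound from a moving source: f₁ = f₀ · v/(v + v_e) = 55461 × 343/347 ≈ 54822 Hz.
On the return leg the bat in flight is a moving observer: f₂ = f₁ · (v − v_e)/v = 54822 × 339/343 ≈ 54182 Hz.
Equivalently f₂ = f₀ · (v − v_e)/(v + v_e).

54182 Hz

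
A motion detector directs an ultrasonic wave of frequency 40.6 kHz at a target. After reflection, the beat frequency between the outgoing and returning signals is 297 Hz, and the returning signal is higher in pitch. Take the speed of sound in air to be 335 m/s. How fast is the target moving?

Double Doppler shift off a moving reflector: f₂ = f₀ · (v + u)/(v − u) (u > 0 toward emitter).
Returning signal is higher, so f₂ = f₀ + Δf = 40600 + 297 = 40897 Hz.
Rearranging, u = v · (f₂ − f₀)/(f₂ + f₀) = 335 × 297/81497 ≈ 1.22 m/s.
So the target is moving at 1.22 m/s toward the emitter.

1.22 m/s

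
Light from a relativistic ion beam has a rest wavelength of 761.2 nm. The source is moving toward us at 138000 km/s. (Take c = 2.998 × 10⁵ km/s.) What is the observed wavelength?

462.8 nm

β = v/c = 138000/299800 = 0.4603.
Relativistic Doppler for wavelength: λ' = λ₀ · √((1 − β)/(1 + β)).
λ' = 761.2 × √(0.5397/1.4603) = 761.2 × 0.60793 ≈ 462.8 nm.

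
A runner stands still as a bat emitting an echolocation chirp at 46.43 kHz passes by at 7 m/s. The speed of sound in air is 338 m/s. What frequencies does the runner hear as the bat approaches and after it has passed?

Approaching: f₁ = f · v/(v − v_s) = 46.43 × 338/331 ≈ 47.4 kHz.
Receding: f₂ = f · v/(v + v_s) = 46.43 × 338/345 ≈ 45.5 kHz.

47.4 kHz approaching; 45.5 kHz receding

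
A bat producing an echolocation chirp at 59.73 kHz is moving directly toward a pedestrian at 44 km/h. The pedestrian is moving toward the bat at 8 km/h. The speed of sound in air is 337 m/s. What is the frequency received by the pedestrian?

62.4 kHz

44 km/h = 12.22 m/s; 8 km/h = 2.222 m/s.
General Doppler shift: f' = f · (v + v_o)/(v − v_s).
f' = 59.73 × (337 + 2.222)/(337 − 12.22) = 59.73 × 339.22/324.78 ≈ 62.4 kHz.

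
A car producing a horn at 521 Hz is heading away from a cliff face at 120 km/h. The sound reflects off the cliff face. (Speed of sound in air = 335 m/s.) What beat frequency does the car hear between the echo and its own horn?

94 Hz

120 km/h = 33.33 m/s.
The cliff face receives the sound from a moving source: f₁ = f₀ · v/(v + v_e) = 521 × 335/368.33 ≈ 473.9 Hz.
On the return leg the car is a moving observer: f₂ = f₁ · (v − v_e)/v = 473.9 × 301.67/335 ≈ 426.7 Hz.
Beat against the emitted tone: |f₂ − f₀| = 2v_e·f₀/(v + v_e) = 2 × 33.33 × 521/368.33 ≈ 94 Hz.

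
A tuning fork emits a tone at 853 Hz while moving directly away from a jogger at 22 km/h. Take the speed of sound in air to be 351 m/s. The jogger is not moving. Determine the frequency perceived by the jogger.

22 km/h = 6.111 m/s.
Only the source moves, away from the listener, so f' = f · v/(v + v_s).
f' = 853 × 351/(351 + 6.111) = 853 × 351/357.1 ≈ 838 Hz.

838 Hz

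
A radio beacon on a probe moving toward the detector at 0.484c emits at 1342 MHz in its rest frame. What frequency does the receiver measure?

Relativistic Doppler for frequency: f' = f₀ · √((1 + β)/(1 − β)).
f' = 1342 × √(1.4840/0.5160) = 1342 × 1.69587 ≈ 2275.9 MHz.

2275.9 MHz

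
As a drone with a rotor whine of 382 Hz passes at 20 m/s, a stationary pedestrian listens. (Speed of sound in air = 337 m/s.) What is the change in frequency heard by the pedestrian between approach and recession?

45.5 Hz

Approaching: f₁ = f · v/(v − v_s) = 382 × 337/317 ≈ 406.1 Hz.
Receding: f₂ = f · v/(v + v_s) = 382 × 337/357 ≈ 360.6 Hz.
Drop: f₁ − f₂ = 2f·v·v_s/(v² − v_s²) = 2 × 382 × 337 × 20/(337² − 20²) ≈ 45.5 Hz.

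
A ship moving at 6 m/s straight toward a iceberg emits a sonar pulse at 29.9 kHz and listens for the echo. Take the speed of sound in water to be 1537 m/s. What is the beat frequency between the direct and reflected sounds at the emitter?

234 Hz

The iceberg receives the sound from a moving source: f₁ = f₀ · v/(v − v_e) = 29.9 × 1537/1531 ≈ 30.017 kHz.
On the return leg the ship is a moving observer: f₂ = f₁ · (v + v_e)/v = 30.017 × 1543/1537 ≈ 30.134 kHz.
Beat against the emitted tone (with f₀ = 29900 Hz): |f₂ − f₀| = 2v_e·f₀/(v − v_e) = 2 × 6 × 29900/1531 ≈ 234 Hz.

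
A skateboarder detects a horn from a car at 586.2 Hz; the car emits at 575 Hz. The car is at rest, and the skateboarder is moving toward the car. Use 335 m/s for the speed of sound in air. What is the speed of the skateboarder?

f' = f · (v + v_o)/v ⇒ v_o = v · |f'/f − 1|.
v_o = 335 × |586.2/575 − 1| = 335 × 0.01948 ≈ 6.5 m/s.

6.5 m/s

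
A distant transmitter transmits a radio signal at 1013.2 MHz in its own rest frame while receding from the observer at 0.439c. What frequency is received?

632.6 MHz

Relativistic Doppler for frequency: f' = f₀ · √((1 − β)/(1 + β)).
f' = 1013.2 × √(0.5610/1.4390) = 1013.2 × 0.62438 ≈ 632.6 MHz.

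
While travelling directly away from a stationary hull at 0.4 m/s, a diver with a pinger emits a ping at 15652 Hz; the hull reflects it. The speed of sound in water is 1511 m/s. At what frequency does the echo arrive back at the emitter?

15644 Hz

The hull receives the sound from a moving source: f₁ = f₀ · v/(v + v_e) = 15652 × 1511/1511.4 ≈ 15648 Hz.
On the return leg the diver with a pinger is a moving observer: f₂ = f₁ · (v − v_e)/v = 15648 × 1510.6/1511 ≈ 15644 Hz.
Equivalently f₂ = f₀ · (v − v_e)/(v + v_e).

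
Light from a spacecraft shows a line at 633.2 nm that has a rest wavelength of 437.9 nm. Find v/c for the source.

0.353c

λ'/λ₀ = 1.4460 > 1 (redshift), so the source is receding.
λ'/λ₀ = √((1 + β)/(1 − β)) for a receding source ⇒ β = (r² − 1)/(r² + 1) with r = λ'/λ₀.
β = (2.0909 − 1)/(2.0909 + 1) ≈ 0.353.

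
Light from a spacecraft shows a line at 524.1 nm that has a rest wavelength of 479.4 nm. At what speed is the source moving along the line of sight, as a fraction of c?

0.089

λ'/λ₀ = 1.0932 > 1 (redshift), so the source is receding.
λ'/λ₀ = √((1 + β)/(1 − β)) for a receding source ⇒ β = (r² − 1)/(r² + 1) with r = λ'/λ₀.
β = (1.1952 − 1)/(1.1952 + 1) ≈ 0.089.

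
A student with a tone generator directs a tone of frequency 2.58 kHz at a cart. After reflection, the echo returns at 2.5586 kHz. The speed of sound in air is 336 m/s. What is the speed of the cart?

1.40 m/s

Double Doppler shift off a moving reflector: f₂ = f₀ · (v + u)/(v − u) (u > 0 toward emitter).
Rearranging, u = v · (f₂ − f₀)/(f₂ + f₀) = 336 × -0.0214/5.1386 ≈ -1.40 m/s.
So the cart is moving at 1.40 m/s away from the emitter.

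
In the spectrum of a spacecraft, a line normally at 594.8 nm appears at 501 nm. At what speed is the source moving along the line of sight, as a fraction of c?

λ'/λ₀ = 0.8423 < 1 (blueshift), so the source is approaching.
λ'/λ₀ = √((1 − β)/(1 + β)) for an approaching source ⇒ β = (1 − r²)/(1 + r²) with r = λ'/λ₀.
β = (1 − 0.7095)/(1 + 0.7095) ≈ 0.170.

0.170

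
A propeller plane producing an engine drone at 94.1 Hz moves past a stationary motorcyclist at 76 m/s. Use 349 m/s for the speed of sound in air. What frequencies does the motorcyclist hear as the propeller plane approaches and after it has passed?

Approaching: f₁ = f · v/(v − v_s) = 94.1 × 349/273 ≈ 120 Hz.
Receding: f₂ = f · v/(v + v_s) = 94.1 × 349/425 ≈ 77 Hz.

120 Hz approaching; 77 Hz receding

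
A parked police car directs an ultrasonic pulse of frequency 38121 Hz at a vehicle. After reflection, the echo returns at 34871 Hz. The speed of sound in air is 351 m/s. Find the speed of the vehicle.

Double Doppler shift off a moving reflector: f₂ = f₀ · (v + u)/(v − u) (u > 0 toward emitter).
Rearranging, u = v · (f₂ − f₀)/(f₂ + f₀) = 351 × -3250/72992 ≈ -15.6 m/s.
So the vehicle is moving at 15.6 m/s away from the emitter.

15.6 m/s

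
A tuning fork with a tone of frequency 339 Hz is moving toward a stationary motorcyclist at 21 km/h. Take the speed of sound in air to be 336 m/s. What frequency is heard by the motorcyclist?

21 km/h = 5.833 m/s.
Moving source, stationary observer: f' = f · v/(v − v_s) since the source is approaching.
f' = 339 × 336/(336 − 5.833) = 339 × 336/330.2 ≈ 345 Hz.

345 Hz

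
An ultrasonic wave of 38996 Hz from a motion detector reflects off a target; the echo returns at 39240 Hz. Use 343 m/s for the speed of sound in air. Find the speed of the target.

1.07 m/s

Double Doppler shift off a moving reflector: f₂ = f₀ · (v + u)/(v − u) (u > 0 toward emitter).
Rearranging, u = v · (f₂ − f₀)/(f₂ + f₀) = 343 × 244/78236 ≈ 1.07 m/s.
So the target is moving at 1.07 m/s toward the emitter.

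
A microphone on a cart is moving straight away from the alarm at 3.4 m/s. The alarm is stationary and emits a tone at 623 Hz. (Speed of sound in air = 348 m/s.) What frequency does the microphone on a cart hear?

Moving observer, stationary source: f' = f · (v − v_o)/v.
f' = 623 × (348 − 3.4)/348 = 623 × 344.6/348 ≈ 617 Hz.

617 Hz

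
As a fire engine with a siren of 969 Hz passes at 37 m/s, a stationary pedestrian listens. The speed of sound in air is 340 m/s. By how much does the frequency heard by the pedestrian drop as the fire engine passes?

213 Hz

Approaching: f₁ = f · v/(v − v_s) = 969 × 340/303 ≈ 1087 Hz.
Receding: f₂ = f · v/(v + v_s) = 969 × 340/377 ≈ 874 Hz.
Drop: f₁ − f₂ = 2f·v·v_s/(v² − v_s²) = 2 × 969 × 340 × 37/(340² − 37²) ≈ 213 Hz.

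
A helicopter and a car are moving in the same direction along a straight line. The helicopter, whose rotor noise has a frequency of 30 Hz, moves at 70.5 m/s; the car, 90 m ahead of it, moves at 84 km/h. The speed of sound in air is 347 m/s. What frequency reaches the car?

35.1 Hz

84 km/h = 23.33 m/s.
The car is ahead, so the helicopter is moving toward it while the car is moving away from the helicopter.
With source approaching and observer receding, f' = f · (v − v_o)/(v − v_s).
f' = 30 × (347 − 23.33)/(347 − 70.5) = 30 × 323.67/276.5 ≈ 35.1 Hz.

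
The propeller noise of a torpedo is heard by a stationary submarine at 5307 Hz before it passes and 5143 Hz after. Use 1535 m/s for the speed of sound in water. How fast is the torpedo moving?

f₁/f₂ = (v + v_s)/(v − v_s), so v_s = v · (f₁ − f₂)/(f₁ + f₂).
v_s = 1535 × (5307 − 5143)/(5307 + 5143) = 1535 × 164/10450 ≈ 24.1 m/s.

24.1 m/s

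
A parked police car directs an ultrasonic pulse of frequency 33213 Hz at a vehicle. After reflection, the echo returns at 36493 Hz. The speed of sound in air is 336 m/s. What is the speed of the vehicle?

Double Doppler shift off a moving reflector: f₂ = f₀ · (v + u)/(v − u) (u > 0 toward emitter).
Rearranging, u = v · (f₂ − f₀)/(f₂ + f₀) = 336 × 3280/69706 ≈ 15.8 m/s.
So the vehicle is moving at 15.8 m/s toward the emitter.

15.8 m/s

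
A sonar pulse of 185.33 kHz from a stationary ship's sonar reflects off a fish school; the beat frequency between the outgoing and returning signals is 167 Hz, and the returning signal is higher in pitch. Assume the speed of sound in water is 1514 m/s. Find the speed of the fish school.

Double Doppler shift off a moving reflector: f₂ = f₀ · (v + u)/(v − u) (u > 0 toward emitter).
Returning signal is higher, so f₂ = f₀ + Δf = 185330 + 167 = 185497 Hz.
Rearranging, u = v · (f₂ − f₀)/(f₂ + f₀) = 1514 × 167/370827 ≈ 0.68 m/s.
So the fish school is moving at 0.68 m/s toward the emitter.

0.68 m/s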